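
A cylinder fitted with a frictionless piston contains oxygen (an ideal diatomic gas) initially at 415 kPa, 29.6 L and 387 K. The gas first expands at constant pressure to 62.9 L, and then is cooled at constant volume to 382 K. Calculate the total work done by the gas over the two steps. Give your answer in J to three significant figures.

Step 1 (isobaric): W = PΔV = (415 kPa)(62.9 − 29.6 L) = 13819 J.
Step 2 (isochoric): W = 0 (constant volume).
W_total = 13819 + 0 = 13819 J.

W_total ≈ 13800 J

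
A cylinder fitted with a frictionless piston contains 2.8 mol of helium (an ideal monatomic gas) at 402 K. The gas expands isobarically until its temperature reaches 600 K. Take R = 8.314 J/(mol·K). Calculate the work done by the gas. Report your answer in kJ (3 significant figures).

W ≈ 4.61 kJ

Isobaric: W = P ΔV = nR ΔT.
W = (2.8)(8.314)(600 − 402) = 4609 J.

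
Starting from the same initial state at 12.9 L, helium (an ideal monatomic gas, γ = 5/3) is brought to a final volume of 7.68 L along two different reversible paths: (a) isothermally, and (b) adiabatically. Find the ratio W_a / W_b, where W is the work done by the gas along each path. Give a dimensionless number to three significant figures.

W_a / W_b ≈ 0.837

Path (a) isothermal: W = P₁V₁ ln(V₂/V₁) → W_a/(P₁V₁) = -0.5186.
Path (b) adiabatic: W = P₁V₁(1 − (V₁/V₂)^(γ−1))/(γ−1) → W_b/(P₁V₁) = -0.6195.
W_a / W_b = -0.5186 / -0.6195 = 0.8371.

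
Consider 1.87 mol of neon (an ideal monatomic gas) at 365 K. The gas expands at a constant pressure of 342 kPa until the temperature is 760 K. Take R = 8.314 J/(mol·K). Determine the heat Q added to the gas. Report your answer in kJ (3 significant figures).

Q ≈ 15.4 kJ

Isobaric: W = nRΔT = (1.87)(8.314)(395) = 6141 J.
ΔU = nCᵥΔT with Cᵥ = 3R/2: ΔU = (1.87)(12.47)(395) = 9212 J.
Q = ΔU + W = 9212 + 6141 = 15353 J.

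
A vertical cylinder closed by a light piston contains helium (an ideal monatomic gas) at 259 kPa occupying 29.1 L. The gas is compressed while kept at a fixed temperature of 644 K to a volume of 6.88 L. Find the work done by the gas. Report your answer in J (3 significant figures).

W ≈ -10900 J

Isothermal: W = nRT ln(V₂/V₁) = P₁V₁ ln(V₂/V₁).
P₁V₁ = (259 kPa)(29.1 L) = 7537 J.
W = 7537 × ln(6.88/29.1) = 7537 × -1.442
W_by_gas = -10869 J.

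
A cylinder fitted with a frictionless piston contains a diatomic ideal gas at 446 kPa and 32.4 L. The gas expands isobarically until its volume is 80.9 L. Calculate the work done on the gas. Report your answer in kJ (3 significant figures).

Isobaric: W = P ΔV.
W = (446 kPa)(80.9 − 32.4 L) = (446)(48.5) = 21631 J.
Work on gas = −W_by = -21631 J.

W ≈ -21.6 kJ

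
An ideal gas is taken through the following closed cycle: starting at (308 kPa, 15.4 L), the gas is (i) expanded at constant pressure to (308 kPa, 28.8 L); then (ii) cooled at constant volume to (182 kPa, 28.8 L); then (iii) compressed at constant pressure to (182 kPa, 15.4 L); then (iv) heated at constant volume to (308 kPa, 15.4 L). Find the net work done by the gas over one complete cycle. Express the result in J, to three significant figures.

Constant-volume legs do no work.
W(i) = (308)(28.8 − 15.4) = 4127 J; W(iii) = (182)(15.4 − 28.8) = -2439 J.
W_net = 4127 − 2439 = 1688 J (the clockwise enclosed area).

W_net ≈ 1690 J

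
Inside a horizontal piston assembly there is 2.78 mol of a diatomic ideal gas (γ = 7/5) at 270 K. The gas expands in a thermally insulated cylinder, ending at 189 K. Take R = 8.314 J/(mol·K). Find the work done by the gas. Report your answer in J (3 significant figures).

W ≈ 4680 J

Adiabatic ⇒ Q = 0, so W_by = −ΔU = nCᵥ(T₁ − T₂).
Cᵥ = 5R/2 = 20.79 J/(mol·K).
W = (2.78)(20.79)(270 − 189) = 4680 J.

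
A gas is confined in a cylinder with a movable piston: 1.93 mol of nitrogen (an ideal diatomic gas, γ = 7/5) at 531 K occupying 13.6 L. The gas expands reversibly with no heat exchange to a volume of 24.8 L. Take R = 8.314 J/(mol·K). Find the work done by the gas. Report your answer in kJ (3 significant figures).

Adiabatic: TV^(γ−1) = const with γ = 7/5.
T₂ = T₁ (V₁/V₂)^(γ−1) = 531 × (13.6/24.8)^0.4 = 531 × 0.7864 = 417.6 K.
W_by = nCᵥ(T₁ − T₂) = (1.93)(20.79)(531 − 417.6) = 4550 J.

W ≈ 4.55 kJ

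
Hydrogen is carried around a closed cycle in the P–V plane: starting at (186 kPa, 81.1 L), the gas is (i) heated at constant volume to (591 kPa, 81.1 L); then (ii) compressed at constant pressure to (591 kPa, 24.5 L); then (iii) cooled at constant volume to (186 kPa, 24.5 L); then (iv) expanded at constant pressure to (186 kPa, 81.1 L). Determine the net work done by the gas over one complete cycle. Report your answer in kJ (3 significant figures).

Constant-volume legs do no work.
W(ii) = (591)(24.5 − 81.1) = -33451 J; W(iv) = (186)(81.1 − 24.5) = 10528 J.
W_net = -33451 + 10528 = -22923 J (the counter-clockwise enclosed area).

W_net ≈ -22.9 kJ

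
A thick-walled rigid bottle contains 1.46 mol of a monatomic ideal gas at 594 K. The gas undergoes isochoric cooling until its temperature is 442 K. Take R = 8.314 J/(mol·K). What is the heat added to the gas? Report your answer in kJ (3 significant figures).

Constant volume ⇒ W = 0, so Q = ΔU = nCᵥΔT with Cᵥ = 3R/2 = 12.47 J/(mol·K).
ΔU = (1.46)(12.47)(442 − 594) = -2768 J.

Q ≈ -2.77 kJ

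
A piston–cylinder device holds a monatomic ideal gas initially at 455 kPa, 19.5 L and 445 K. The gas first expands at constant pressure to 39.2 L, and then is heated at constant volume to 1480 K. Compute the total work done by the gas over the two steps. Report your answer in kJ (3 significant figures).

W_total ≈ 8.96 kJ

Step 1 (isobaric): W = PΔV = (455 kPa)(39.2 − 19.5 L) = 8964 J.
Step 2 (isochoric): W = 0 (constant volume).
W_total = 8964 + 0 = 8964 J.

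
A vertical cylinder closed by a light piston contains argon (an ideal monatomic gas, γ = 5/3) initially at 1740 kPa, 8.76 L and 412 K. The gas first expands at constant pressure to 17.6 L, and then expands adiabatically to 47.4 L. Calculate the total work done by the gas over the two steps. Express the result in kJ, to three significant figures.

Step 1 (isobaric): W = PΔV = (1740 kPa)(17.6 − 8.76 L) = 15382 J.
After step 1: P = 1740 kPa, V = 17.6 L, T = 827.8 K.
Step 2 (adiabatic): W = (P₁V₁ − P₂V₂)/(γ−1) = (30624 − 15820)/0.667 = 22205 J.
W_total = 15382 + 22205 = 37587 J.

W_total ≈ 37.6 kJ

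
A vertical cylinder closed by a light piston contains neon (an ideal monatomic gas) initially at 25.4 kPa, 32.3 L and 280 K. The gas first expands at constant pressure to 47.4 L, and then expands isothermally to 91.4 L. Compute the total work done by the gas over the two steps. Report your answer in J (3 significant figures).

Step 1 (isobaric): W = PΔV = (25.4 kPa)(47.4 − 32.3 L) = 383.5 J.
After step 1: P = 25.4 kPa, V = 47.4 L, T = 410.9 K.
Step 2 (isothermal): W = P₁V₁ ln(V₂/V₁) = (1204) ln(91.4/47.4) = 790.5 J.
W_total = 383.5 + 790.5 = 1174 J.

W_total ≈ 1170 J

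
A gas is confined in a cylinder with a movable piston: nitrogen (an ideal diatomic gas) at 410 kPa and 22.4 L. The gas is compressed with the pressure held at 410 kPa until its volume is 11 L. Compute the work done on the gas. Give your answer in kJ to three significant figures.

W ≈ 4.67 kJ

Isobaric: W = P ΔV.
W = (410 kPa)(11 − 22.4 L) = (410)(-11.4) = -4674 J.
Work on gas = −W_by = 4674 J.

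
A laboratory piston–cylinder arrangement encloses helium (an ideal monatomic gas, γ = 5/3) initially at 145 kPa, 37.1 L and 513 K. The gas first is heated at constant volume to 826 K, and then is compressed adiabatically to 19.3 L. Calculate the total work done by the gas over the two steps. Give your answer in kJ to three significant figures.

W_total ≈ -7.09 kJ

Step 1 (isochoric): W = 0 (constant volume).
After step 1: P = 233.5 kPa (V unchanged).
Step 2 (adiabatic): W = (P₁V₁ − P₂V₂)/(γ−1) = (8662 − 13391)/0.667 = -7094 J.
W_total = 0 − 7094 = -7094 J.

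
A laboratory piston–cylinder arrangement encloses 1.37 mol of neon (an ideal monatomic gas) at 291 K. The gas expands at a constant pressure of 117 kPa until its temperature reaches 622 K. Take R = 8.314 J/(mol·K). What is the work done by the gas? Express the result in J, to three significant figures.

W ≈ 3770 J

Isobaric: W = P ΔV = nR ΔT.
W = (1.37)(8.314)(622 − 291) = 3770 J.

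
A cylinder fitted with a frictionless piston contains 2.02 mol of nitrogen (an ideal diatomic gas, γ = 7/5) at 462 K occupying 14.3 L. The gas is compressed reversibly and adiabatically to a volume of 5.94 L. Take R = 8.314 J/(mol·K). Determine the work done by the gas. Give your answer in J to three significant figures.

Adiabatic: TV^(γ−1) = const with γ = 7/5.
T₂ = T₁ (V₁/V₂)^(γ−1) = 462 × (14.3/5.94)^0.4 = 462 × 1.421 = 656.5 K.
W_by = nCᵥ(T₁ − T₂) = (2.02)(20.79)(462 − 656.5) = -8168 J.

W ≈ -8170 J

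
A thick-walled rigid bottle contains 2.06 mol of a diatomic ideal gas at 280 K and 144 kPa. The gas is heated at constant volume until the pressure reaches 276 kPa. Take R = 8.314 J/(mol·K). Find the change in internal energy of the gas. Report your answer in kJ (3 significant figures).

Constant volume ⇒ W = 0, so Q = ΔU = nCᵥΔT with Cᵥ = 5R/2 = 20.79 J/(mol·K).
At constant V, T₂/T₁ = P₂/P₁ ⇒ ΔT = T₁(P₂/P₁ − 1) = 280·(276/144 − 1) = 256.7 K.
ΔU = (2.06)(20.79)(256.7) = 10990 J.

ΔU ≈ 11.0 kJ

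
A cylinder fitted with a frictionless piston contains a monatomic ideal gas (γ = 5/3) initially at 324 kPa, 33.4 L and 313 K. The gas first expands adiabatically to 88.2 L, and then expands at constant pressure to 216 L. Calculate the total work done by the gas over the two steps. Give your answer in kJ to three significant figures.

Step 1 (adiabatic): W = (P₁V₁ − P₂V₂)/(γ−1) = (10822 − 5664)/0.667 = 7736 J.
After step 1: P = 64.22 kPa, V = 88.2 L, T = 163.8 K.
Step 2 (isobaric): W = PΔV = (64.22 kPa)(216 − 88.2 L) = 8207 J.
W_total = 7736 + 8207 = 15943 J.

W_total ≈ 15.9 kJ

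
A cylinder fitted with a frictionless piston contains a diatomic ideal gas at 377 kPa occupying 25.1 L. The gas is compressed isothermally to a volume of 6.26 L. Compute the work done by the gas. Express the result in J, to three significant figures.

W ≈ -13100 J

Isothermal: W = nRT ln(V₂/V₁) = P₁V₁ ln(V₂/V₁).
P₁V₁ = (377 kPa)(25.1 L) = 9463 J.
W = 9463 × ln(6.26/25.1) = 9463 × -1.389
W_by_gas = -13141 J.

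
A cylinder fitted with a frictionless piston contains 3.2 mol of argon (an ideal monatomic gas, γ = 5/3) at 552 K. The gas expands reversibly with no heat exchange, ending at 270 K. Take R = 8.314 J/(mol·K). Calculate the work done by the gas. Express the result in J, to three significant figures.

W ≈ 11300 J

Adiabatic ⇒ Q = 0, so W_by = −ΔU = nCᵥ(T₁ − T₂).
Cᵥ = 3R/2 = 12.47 J/(mol·K).
W = (3.2)(12.47)(552 − 270) = 11254 J.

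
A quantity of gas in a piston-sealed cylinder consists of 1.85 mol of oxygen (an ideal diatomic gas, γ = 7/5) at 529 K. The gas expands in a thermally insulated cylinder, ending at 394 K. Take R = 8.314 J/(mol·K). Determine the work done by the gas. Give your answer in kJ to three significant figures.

Adiabatic ⇒ Q = 0, so W_by = −ΔU = nCᵥ(T₁ − T₂).
Cᵥ = 5R/2 = 20.79 J/(mol·K).
W = (1.85)(20.79)(529 − 394) = 5191 J.

W ≈ 5.19 kJ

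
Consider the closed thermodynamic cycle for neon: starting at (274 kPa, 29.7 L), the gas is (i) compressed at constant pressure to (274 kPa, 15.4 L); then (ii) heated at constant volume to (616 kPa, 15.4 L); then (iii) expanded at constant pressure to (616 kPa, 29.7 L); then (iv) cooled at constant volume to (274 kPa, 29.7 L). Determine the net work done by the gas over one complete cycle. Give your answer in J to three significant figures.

W_net ≈ 4890 J

Constant-volume legs do no work.
W(i) = (274)(15.4 − 29.7) = -3918 J; W(iii) = (616)(29.7 − 15.4) = 8809 J.
W_net = -3918 + 8809 = 4891 J (the clockwise enclosed area).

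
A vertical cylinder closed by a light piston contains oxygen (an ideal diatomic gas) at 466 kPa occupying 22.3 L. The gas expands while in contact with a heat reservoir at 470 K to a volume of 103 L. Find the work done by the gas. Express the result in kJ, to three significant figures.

Isothermal: W = nRT ln(V₂/V₁) = P₁V₁ ln(V₂/V₁).
P₁V₁ = (466 kPa)(22.3 L) = 10392 J.
W = 10392 × ln(103/22.3) = 10392 × 1.53
W_by_gas = 15901 J.

W ≈ 15.9 kJ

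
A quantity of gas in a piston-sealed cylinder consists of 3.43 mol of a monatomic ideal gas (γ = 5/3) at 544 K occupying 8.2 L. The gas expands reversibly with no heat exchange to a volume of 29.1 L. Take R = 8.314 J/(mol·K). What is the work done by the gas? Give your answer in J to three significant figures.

W ≈ 13300 J

Adiabatic: TV^(γ−1) = const with γ = 5/3.
T₂ = T₁ (V₁/V₂)^(γ−1) = 544 × (8.2/29.1)^0.667 = 544 × 0.4298 = 233.8 K.
W_by = nCᵥ(T₁ − T₂) = (3.43)(12.47)(544 − 233.8) = 13268 J.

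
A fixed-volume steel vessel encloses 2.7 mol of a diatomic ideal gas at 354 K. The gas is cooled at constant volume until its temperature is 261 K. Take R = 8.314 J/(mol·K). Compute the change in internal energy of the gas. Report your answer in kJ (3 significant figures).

ΔU ≈ -5.22 kJ

Constant volume ⇒ W = 0, so Q = ΔU = nCᵥΔT with Cᵥ = 5R/2 = 20.79 J/(mol·K).
ΔU = (2.7)(20.79)(261 − 354) = -5219 J.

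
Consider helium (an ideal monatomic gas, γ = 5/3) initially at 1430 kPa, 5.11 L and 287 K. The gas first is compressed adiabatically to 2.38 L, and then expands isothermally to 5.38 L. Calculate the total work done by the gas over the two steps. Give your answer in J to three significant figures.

Step 1 (adiabatic): W = (P₁V₁ − P₂V₂)/(γ−1) = (7307 − 12161)/0.667 = -7281 J.
After step 1: P = 5110 kPa, V = 2.38 L, T = 477.7 K.
Step 2 (isothermal): W = P₁V₁ ln(V₂/V₁) = (12161) ln(5.38/2.38) = 9919 J.
W_total = -7281 + 9919 = 2637 J.

W_total ≈ 2640 J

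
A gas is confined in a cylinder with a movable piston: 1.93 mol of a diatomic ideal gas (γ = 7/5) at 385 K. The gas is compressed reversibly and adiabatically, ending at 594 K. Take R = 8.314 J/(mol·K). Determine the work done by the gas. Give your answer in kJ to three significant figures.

Adiabatic ⇒ Q = 0, so W_by = −ΔU = nCᵥ(T₁ − T₂).
Cᵥ = 5R/2 = 20.79 J/(mol·K).
W = (1.93)(20.79)(385 − 594) = -8384 J.

W ≈ -8.38 kJ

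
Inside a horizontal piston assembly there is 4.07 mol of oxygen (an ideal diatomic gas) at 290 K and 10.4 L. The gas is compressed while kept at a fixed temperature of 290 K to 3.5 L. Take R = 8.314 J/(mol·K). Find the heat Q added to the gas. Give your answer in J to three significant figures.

Q ≈ -10700 J

Isothermal ⇒ ΔU = 0, so Q = W = nRT ln(V₂/V₁).
Q = (4.07)(8.314)(290) ln(3.5/10.4) = 9813 × -1.089 = -10687 J.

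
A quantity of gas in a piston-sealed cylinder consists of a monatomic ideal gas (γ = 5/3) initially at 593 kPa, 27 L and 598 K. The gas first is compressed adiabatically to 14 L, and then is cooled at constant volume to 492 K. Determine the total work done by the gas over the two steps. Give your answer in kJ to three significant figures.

Step 1 (adiabatic): W = (P₁V₁ − P₂V₂)/(γ−1) = (16011 − 24807)/0.667 = -13194 J.
Step 2 (isochoric): W = 0 (constant volume).
W_total = -13194 + 0 = -13194 J.

W_total ≈ -13.2 kJ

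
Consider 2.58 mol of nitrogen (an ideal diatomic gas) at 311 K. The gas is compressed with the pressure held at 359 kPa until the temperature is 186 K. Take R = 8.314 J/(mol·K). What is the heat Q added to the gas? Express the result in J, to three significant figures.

Q ≈ -9380 J

Isobaric: W = nRΔT = (2.58)(8.314)(-125) = -2681 J.
ΔU = nCᵥΔT with Cᵥ = 5R/2: ΔU = (2.58)(20.79)(-125) = -6703 J.
Q = ΔU + W = -6703 − 2681 = -9384 J.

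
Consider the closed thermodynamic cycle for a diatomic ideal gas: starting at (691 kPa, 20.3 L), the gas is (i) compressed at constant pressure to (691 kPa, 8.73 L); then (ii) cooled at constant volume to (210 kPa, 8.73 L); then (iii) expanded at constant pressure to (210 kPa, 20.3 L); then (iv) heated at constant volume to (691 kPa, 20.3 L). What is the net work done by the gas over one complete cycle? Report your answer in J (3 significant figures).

W_net ≈ -5570 J

Constant-volume legs do no work.
W(i) = (691)(8.73 − 20.3) = -7995 J; W(iii) = (210)(20.3 − 8.73) = 2430 J.
W_net = -7995 + 2430 = -5565 J (the counter-clockwise enclosed area).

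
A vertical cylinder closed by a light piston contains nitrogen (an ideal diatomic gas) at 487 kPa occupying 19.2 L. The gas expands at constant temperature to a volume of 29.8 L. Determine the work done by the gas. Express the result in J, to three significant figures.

W ≈ 4110 J

Isothermal: W = nRT ln(V₂/V₁) = P₁V₁ ln(V₂/V₁).
P₁V₁ = (487 kPa)(19.2 L) = 9350 J.
W = 9350 × ln(29.8/19.2) = 9350 × 0.4396
W_by_gas = 4110 J.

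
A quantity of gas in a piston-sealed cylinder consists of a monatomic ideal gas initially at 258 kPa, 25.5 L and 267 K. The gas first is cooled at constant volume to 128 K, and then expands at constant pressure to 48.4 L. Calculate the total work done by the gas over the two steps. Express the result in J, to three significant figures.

Step 1 (isochoric): W = 0 (constant volume).
After step 1: P = 123.7 kPa (V unchanged).
Step 2 (isobaric): W = PΔV = (123.7 kPa)(48.4 − 25.5 L) = 2832 J.
W_total = 0 + 2832 = 2832 J.

W_total ≈ 2830 J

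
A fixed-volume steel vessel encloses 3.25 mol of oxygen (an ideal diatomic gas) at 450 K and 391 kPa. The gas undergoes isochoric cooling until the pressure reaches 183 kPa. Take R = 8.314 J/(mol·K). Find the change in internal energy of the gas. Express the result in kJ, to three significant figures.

ΔU ≈ -16.2 kJ

Constant volume ⇒ W = 0, so Q = ΔU = nCᵥΔT with Cᵥ = 5R/2 = 20.79 J/(mol·K).
At constant V, T₂/T₁ = P₂/P₁ ⇒ ΔT = T₁(P₂/P₁ − 1) = 450·(183/391 − 1) = -239.4 K.
ΔU = (3.25)(20.79)(-239.4) = -16171 J.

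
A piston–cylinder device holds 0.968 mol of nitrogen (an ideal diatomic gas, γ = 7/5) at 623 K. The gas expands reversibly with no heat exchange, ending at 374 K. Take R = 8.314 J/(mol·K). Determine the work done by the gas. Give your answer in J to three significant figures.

Adiabatic ⇒ Q = 0, so W_by = −ΔU = nCᵥ(T₁ − T₂).
Cᵥ = 5R/2 = 20.79 J/(mol·K).
W = (0.968)(20.79)(623 − 374) = 5010 J.

W ≈ 5010 J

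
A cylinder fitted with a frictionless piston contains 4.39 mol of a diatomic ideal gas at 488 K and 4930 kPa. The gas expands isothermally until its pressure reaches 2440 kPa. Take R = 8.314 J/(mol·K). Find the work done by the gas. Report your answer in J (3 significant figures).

Isothermal process: W = nRT ln(V₂/V₁) = nRT ln(P₁/P₂).
W = (4.39)(8.314)(488) × ln(4930/2440)
  = 17811 × ln(2.02) = 17811 × 0.7033
W_by_gas = 12527 J.

W ≈ 12500 J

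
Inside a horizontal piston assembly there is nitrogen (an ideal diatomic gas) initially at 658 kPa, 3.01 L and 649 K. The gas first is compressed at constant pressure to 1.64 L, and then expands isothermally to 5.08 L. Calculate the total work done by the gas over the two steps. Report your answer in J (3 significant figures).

Step 1 (isobaric): W = PΔV = (658 kPa)(1.64 − 3.01 L) = -901.5 J.
After step 1: P = 658 kPa, V = 1.64 L, T = 353.6 K.
Step 2 (isothermal): W = P₁V₁ ln(V₂/V₁) = (1079) ln(5.08/1.64) = 1220 J.
W_total = -901.5 + 1220 = 318.6 J.

W_total ≈ 319 J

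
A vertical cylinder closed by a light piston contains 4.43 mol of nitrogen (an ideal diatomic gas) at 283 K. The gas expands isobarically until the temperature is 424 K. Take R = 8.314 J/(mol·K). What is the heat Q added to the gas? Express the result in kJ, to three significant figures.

Isobaric: W = nRΔT = (4.43)(8.314)(141) = 5193 J.
ΔU = nCᵥΔT with Cᵥ = 5R/2: ΔU = (4.43)(20.79)(141) = 12983 J.
Q = ΔU + W = 12983 + 5193 = 18176 J.

Q ≈ 18.2 kJ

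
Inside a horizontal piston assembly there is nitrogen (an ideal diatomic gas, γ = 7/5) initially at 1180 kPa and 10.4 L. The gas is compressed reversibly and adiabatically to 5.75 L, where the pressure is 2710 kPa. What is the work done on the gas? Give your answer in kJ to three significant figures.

W ≈ 8.28 kJ

Adiabatic: W = (P₁V₁ − P₂V₂)/(γ − 1) with γ = 7/5.
P₁V₁ = 12272 J, P₂V₂ = 15582 J.
W = (12272 − 15582) / 0.4 = -8276 J.
Work on gas = −W_by = 8276 J.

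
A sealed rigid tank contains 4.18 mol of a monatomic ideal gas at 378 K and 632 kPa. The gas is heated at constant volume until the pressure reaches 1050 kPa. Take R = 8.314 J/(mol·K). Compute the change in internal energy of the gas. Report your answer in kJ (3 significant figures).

Constant volume ⇒ W = 0, so Q = ΔU = nCᵥΔT with Cᵥ = 3R/2 = 12.47 J/(mol·K).
At constant V, T₂/T₁ = P₂/P₁ ⇒ ΔT = T₁(P₂/P₁ − 1) = 378·(1050/632 − 1) = 250 K.
ΔU = (4.18)(12.47)(250) = 13033 J.

ΔU ≈ 13.0 kJ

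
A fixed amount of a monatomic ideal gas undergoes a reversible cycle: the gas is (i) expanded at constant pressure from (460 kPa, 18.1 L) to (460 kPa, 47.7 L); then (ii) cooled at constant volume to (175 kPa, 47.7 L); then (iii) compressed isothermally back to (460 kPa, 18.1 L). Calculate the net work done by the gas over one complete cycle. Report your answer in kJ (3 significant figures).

W_net ≈ 5.53 kJ

Leg (i): W = PΔV = (460)(47.7 − 18.1) = 13616 J.
Leg (ii): W = 0.
Leg (iii): W = PᵢVᵢ ln(V_f/Vᵢ) = (8348) ln(18.1/47.7) = -8089 J.
W_net = 13616 − 8089 = 5527 J.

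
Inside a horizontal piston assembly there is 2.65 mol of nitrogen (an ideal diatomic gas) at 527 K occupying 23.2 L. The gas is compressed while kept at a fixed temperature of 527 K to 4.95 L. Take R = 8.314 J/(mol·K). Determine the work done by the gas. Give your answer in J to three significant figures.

Isothermal: W = nRT ln(V₂/V₁).
W = (2.65)(8.314)(527) × ln(4.95/23.2)
  = 11611 × -1.545
W_by_gas = -17936 J.

W ≈ -17900 J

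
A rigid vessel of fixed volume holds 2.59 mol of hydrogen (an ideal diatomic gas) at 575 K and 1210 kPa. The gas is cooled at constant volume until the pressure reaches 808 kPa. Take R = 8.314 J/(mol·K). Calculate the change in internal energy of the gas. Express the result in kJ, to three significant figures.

ΔU ≈ -10.3 kJ

Constant volume ⇒ W = 0, so Q = ΔU = nCᵥΔT with Cᵥ = 5R/2 = 20.79 J/(mol·K).
At constant V, T₂/T₁ = P₂/P₁ ⇒ ΔT = T₁(P₂/P₁ − 1) = 575·(808/1210 − 1) = -191 K.
ΔU = (2.59)(20.79)(-191) = -10284 J.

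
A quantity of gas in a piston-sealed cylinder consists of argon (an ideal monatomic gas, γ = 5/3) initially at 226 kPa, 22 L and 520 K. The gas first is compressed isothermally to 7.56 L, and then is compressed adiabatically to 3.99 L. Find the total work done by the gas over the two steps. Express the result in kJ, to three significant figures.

Step 1 (isothermal): W = P₁V₁ ln(V₂/V₁) = (4972) ln(7.56/22) = -5311 J.
After step 1: P = 657.7 kPa, V = 7.56 L, T = 520 K.
Step 2 (adiabatic): W = (P₁V₁ − P₂V₂)/(γ−1) = (4972 − 7613)/0.667 = -3962 J.
W_total = -5311 − 3962 = -9273 J.

W_total ≈ -9.27 kJ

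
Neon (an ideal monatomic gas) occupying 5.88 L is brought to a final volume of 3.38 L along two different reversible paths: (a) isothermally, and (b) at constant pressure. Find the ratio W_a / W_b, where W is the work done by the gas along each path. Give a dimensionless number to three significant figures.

W_a / W_b ≈ 1.30

Path (a) isothermal: W = P₁V₁ ln(V₂/V₁) → W_a/(P₁V₁) = -0.5537.
Path (b) isobaric: W = P₁(V₂ − V₁) → W_b/(P₁V₁) = -0.4252.
W_a / W_b = -0.5537 / -0.4252 = 1.302.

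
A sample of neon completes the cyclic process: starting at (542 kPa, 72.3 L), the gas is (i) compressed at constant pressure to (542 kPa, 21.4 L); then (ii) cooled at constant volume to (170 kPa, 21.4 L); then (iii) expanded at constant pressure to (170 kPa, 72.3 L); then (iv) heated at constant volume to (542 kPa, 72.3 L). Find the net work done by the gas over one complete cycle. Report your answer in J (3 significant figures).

W_net ≈ -18900 J

Constant-volume legs do no work.
W(i) = (542)(21.4 − 72.3) = -27588 J; W(iii) = (170)(72.3 − 21.4) = 8653 J.
W_net = -27588 + 8653 = -18935 J (the counter-clockwise enclosed area).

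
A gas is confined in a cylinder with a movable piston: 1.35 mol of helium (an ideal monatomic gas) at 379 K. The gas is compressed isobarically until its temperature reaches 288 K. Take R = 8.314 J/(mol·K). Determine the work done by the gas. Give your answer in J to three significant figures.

Isobaric: W = P ΔV = nR ΔT.
W = (1.35)(8.314)(288 − 379) = -1021 J.

W ≈ -1020 J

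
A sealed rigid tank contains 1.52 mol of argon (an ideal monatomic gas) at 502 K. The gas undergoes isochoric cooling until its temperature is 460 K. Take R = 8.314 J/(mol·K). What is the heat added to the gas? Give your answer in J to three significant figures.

Q ≈ -796 J

Constant volume ⇒ W = 0, so Q = ΔU = nCᵥΔT with Cᵥ = 3R/2 = 12.47 J/(mol·K).
ΔU = (1.52)(12.47)(460 − 502) = -796.1 J.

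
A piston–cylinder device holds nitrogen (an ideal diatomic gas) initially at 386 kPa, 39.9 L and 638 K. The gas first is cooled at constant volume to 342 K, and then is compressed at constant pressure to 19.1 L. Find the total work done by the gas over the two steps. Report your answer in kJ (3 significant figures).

W_total ≈ -4.30 kJ

Step 1 (isochoric): W = 0 (constant volume).
After step 1: P = 206.9 kPa (V unchanged).
Step 2 (isobaric): W = PΔV = (206.9 kPa)(19.1 − 39.9 L) = -4304 J.
W_total = 0 − 4304 = -4304 J.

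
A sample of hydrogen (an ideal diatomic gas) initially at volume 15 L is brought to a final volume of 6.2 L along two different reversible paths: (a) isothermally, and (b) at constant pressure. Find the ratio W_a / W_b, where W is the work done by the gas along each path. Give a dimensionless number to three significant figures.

Path (a) isothermal: W = P₁V₁ ln(V₂/V₁) → W_a/(P₁V₁) = -0.8835.
Path (b) isobaric: W = P₁(V₂ − V₁) → W_b/(P₁V₁) = -0.5867.
W_a / W_b = -0.8835 / -0.5867 = 1.506.

W_a / W_b ≈ 1.51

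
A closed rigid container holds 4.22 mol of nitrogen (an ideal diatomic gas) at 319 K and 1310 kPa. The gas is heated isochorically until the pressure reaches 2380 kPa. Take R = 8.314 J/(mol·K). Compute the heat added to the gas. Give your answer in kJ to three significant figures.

Q ≈ 22.9 kJ

Constant volume ⇒ W = 0, so Q = ΔU = nCᵥΔT with Cᵥ = 5R/2 = 20.79 J/(mol·K).
At constant V, T₂/T₁ = P₂/P₁ ⇒ ΔT = T₁(P₂/P₁ − 1) = 319·(2380/1310 − 1) = 260.6 K.
ΔU = (4.22)(20.79)(260.6) = 22854 J.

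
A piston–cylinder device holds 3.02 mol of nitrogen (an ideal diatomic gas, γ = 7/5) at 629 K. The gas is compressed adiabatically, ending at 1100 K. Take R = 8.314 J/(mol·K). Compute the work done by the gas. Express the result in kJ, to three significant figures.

Adiabatic ⇒ Q = 0, so W_by = −ΔU = nCᵥ(T₁ − T₂).
Cᵥ = 5R/2 = 20.79 J/(mol·K).
W = (3.02)(20.79)(629 − 1100) = -29565 J.

W ≈ -29.6 kJ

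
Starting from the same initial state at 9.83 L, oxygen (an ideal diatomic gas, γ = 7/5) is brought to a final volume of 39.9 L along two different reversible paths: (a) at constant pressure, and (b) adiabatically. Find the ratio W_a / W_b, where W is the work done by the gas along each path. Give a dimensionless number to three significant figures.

Path (a) isobaric: W = P₁(V₂ − V₁) → W_a/(P₁V₁) = 3.059.
Path (b) adiabatic: W = P₁V₁(1 − (V₁/V₂)^(γ−1))/(γ−1) → W_b/(P₁V₁) = 1.073.
W_a / W_b = 3.059 / 1.073 = 2.852.

W_a / W_b ≈ 2.85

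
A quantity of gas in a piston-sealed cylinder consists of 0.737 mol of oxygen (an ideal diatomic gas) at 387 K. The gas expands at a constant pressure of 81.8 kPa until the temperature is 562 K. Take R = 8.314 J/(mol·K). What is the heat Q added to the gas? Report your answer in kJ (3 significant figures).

Isobaric: W = nRΔT = (0.737)(8.314)(175) = 1072 J.
ΔU = nCᵥΔT with Cᵥ = 5R/2: ΔU = (0.737)(20.79)(175) = 2681 J.
Q = ΔU + W = 2681 + 1072 = 3753 J.

Q ≈ 3.75 kJ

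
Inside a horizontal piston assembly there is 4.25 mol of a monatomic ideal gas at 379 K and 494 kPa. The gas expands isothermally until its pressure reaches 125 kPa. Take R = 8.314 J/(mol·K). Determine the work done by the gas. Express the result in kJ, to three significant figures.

W ≈ 18.4 kJ

Isothermal process: W = nRT ln(V₂/V₁) = nRT ln(P₁/P₂).
W = (4.25)(8.314)(379) × ln(494/125)
  = 13392 × ln(3.952) = 13392 × 1.374
W_by_gas = 18403 J.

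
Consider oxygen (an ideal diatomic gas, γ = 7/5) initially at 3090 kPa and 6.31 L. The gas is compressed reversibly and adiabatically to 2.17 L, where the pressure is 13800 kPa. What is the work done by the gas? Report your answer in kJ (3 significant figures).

W ≈ -26.1 kJ

Adiabatic: W = (P₁V₁ − P₂V₂)/(γ − 1) with γ = 7/5.
P₁V₁ = 19498 J, P₂V₂ = 29946 J.
W = (19498 − 29946) / 0.4 = -26120 J.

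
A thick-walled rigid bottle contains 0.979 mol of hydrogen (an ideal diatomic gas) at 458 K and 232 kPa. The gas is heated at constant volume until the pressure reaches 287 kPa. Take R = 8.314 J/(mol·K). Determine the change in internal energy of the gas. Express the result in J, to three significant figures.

ΔU ≈ 2210 J

Constant volume ⇒ W = 0, so Q = ΔU = nCᵥΔT with Cᵥ = 5R/2 = 20.79 J/(mol·K).
At constant V, T₂/T₁ = P₂/P₁ ⇒ ΔT = T₁(P₂/P₁ − 1) = 458·(287/232 − 1) = 108.6 K.
ΔU = (0.979)(20.79)(108.6) = 2209 J.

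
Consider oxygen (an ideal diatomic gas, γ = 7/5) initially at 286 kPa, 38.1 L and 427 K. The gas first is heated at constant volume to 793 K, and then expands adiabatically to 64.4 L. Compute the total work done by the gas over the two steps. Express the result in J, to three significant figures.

W_total ≈ 9580 J

Step 1 (isochoric): W = 0 (constant volume).
After step 1: P = 531.1 kPa (V unchanged).
Step 2 (adiabatic): W = (P₁V₁ − P₂V₂)/(γ−1) = (20237 − 16404)/0.4 = 9581 J.
W_total = 0 + 9581 = 9581 J.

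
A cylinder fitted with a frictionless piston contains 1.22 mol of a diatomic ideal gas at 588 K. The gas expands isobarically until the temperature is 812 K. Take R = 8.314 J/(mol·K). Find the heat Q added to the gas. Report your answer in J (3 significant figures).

Isobaric: W = nRΔT = (1.22)(8.314)(224) = 2272 J.
ΔU = nCᵥΔT with Cᵥ = 5R/2: ΔU = (1.22)(20.79)(224) = 5680 J.
Q = ΔU + W = 5680 + 2272 = 7952 J.

Q ≈ 7950 J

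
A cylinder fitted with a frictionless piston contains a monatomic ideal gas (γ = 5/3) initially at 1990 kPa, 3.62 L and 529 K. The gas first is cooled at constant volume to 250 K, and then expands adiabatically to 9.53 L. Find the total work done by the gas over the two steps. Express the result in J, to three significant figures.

W_total ≈ 2430 J

Step 1 (isochoric): W = 0 (constant volume).
After step 1: P = 940.5 kPa (V unchanged).
Step 2 (adiabatic): W = (P₁V₁ − P₂V₂)/(γ−1) = (3404 − 1786)/0.667 = 2428 J.
W_total = 0 + 2428 = 2428 J.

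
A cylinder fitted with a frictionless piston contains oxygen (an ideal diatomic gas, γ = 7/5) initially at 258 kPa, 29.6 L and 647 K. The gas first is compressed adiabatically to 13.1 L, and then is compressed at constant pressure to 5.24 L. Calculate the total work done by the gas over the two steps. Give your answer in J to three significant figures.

W_total ≈ -13700 J

Step 1 (adiabatic): W = (P₁V₁ − P₂V₂)/(γ−1) = (7637 − 10581)/0.4 = -7360 J.
After step 1: P = 807.7 kPa, V = 13.1 L, T = 896.4 K.
Step 2 (isobaric): W = PΔV = (807.7 kPa)(5.24 − 13.1 L) = -6348 J.
W_total = -7360 − 6348 = -13709 J.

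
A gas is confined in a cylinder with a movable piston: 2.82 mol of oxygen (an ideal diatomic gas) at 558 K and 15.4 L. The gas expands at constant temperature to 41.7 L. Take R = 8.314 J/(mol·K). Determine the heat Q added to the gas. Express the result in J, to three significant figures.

Isothermal ⇒ ΔU = 0, so Q = W = nRT ln(V₂/V₁).
Q = (2.82)(8.314)(558) ln(41.7/15.4) = 13083 × 0.9961 = 13032 J.

Q ≈ 13000 J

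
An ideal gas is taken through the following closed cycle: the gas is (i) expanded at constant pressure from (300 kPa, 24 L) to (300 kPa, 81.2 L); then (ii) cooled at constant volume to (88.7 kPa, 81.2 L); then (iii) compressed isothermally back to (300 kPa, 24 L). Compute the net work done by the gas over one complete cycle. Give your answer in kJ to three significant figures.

Leg (i): W = PΔV = (300)(81.2 − 24) = 17160 J.
Leg (ii): W = 0.
Leg (iii): W = PᵢVᵢ ln(V_f/Vᵢ) = (7202) ln(24/81.2) = -8779 J.
W_net = 17160 − 8779 = 8381 J.

W_net ≈ 8.38 kJ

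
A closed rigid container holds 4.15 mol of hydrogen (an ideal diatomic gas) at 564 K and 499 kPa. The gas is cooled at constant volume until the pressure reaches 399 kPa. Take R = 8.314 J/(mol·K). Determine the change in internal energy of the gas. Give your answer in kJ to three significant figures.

Constant volume ⇒ W = 0, so Q = ΔU = nCᵥΔT with Cᵥ = 5R/2 = 20.79 J/(mol·K).
At constant V, T₂/T₁ = P₂/P₁ ⇒ ΔT = T₁(P₂/P₁ − 1) = 564·(399/499 − 1) = -113 K.
ΔU = (4.15)(20.79)(-113) = -9749 J.

ΔU ≈ -9.75 kJ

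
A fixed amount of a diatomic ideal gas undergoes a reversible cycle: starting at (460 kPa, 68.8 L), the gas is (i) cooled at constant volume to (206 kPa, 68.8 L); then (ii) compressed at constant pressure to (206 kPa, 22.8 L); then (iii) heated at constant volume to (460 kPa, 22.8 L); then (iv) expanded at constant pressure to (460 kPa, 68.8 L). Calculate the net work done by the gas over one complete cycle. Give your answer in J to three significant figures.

Constant-volume legs do no work.
W(ii) = (206)(22.8 − 68.8) = -9476 J; W(iv) = (460)(68.8 − 22.8) = 21160 J.
W_net = -9476 + 21160 = 11684 J (the clockwise enclosed area).

W_net ≈ 11700 J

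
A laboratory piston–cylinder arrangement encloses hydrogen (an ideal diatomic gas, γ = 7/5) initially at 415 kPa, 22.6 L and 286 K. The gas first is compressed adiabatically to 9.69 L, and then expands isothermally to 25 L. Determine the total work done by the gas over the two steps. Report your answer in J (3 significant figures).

Step 1 (adiabatic): W = (P₁V₁ − P₂V₂)/(γ−1) = (9379 − 13160)/0.4 = -9454 J.
After step 1: P = 1358 kPa, V = 9.69 L, T = 401.3 K.
Step 2 (isothermal): W = P₁V₁ ln(V₂/V₁) = (13160) ln(25/9.69) = 12473 J.
W_total = -9454 + 12473 = 3020 J.

W_total ≈ 3020 J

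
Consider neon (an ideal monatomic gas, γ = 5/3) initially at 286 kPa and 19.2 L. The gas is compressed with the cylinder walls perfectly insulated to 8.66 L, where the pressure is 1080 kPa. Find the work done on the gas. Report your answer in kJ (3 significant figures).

Adiabatic: W = (P₁V₁ − P₂V₂)/(γ − 1) with γ = 5/3.
P₁V₁ = 5491 J, P₂V₂ = 9353 J.
W = (5491 − 9353) / 0.6667 = -5792 J.
Work on gas = −W_by = 5792 J.

W ≈ 5.79 kJ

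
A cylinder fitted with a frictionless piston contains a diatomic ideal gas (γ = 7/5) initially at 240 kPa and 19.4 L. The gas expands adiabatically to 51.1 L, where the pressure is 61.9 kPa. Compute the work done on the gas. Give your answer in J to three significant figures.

W ≈ -3730 J

Adiabatic: W = (P₁V₁ − P₂V₂)/(γ − 1) with γ = 7/5.
P₁V₁ = 4656 J, P₂V₂ = 3163 J.
W = (4656 − 3163) / 0.4 = 3732 J.
Work on gas = −W_by = -3732 J.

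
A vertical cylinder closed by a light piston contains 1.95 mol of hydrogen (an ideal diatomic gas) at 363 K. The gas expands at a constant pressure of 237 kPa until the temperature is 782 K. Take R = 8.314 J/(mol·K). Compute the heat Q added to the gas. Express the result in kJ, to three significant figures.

Isobaric: W = nRΔT = (1.95)(8.314)(419) = 6793 J.
ΔU = nCᵥΔT with Cᵥ = 5R/2: ΔU = (1.95)(20.79)(419) = 16982 J.
Q = ΔU + W = 16982 + 6793 = 23775 J.

Q ≈ 23.8 kJ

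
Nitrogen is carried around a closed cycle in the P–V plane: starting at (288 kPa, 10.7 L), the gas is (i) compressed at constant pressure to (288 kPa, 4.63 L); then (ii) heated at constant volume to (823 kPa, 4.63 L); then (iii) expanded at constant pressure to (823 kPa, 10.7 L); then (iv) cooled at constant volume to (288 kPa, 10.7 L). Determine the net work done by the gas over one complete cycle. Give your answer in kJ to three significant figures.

W_net ≈ 3.25 kJ

Constant-volume legs do no work.
W(i) = (288)(4.63 − 10.7) = -1748 J; W(iii) = (823)(10.7 − 4.63) = 4996 J.
W_net = -1748 + 4996 = 3247 J (the clockwise enclosed area).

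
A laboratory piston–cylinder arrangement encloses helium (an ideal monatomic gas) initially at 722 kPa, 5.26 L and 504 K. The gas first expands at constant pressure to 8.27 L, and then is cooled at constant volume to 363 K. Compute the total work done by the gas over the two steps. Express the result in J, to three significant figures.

W_total ≈ 2170 J

Step 1 (isobaric): W = PΔV = (722 kPa)(8.27 − 5.26 L) = 2173 J.
Step 2 (isochoric): W = 0 (constant volume).
W_total = 2173 + 0 = 2173 J.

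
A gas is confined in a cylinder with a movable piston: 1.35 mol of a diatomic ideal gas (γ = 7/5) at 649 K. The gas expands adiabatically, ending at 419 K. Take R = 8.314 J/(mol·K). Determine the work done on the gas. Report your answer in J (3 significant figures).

Adiabatic ⇒ Q = 0, so W_by = −ΔU = nCᵥ(T₁ − T₂).
Cᵥ = 5R/2 = 20.79 J/(mol·K).
W = (1.35)(20.79)(649 − 419) = 6454 J.
Work on gas = −W_by = -6454 J.

W ≈ -6450 J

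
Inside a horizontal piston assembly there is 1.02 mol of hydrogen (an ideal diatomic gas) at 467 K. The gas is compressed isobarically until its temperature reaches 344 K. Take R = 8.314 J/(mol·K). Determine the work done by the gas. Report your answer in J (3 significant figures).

W ≈ -1040 J

Isobaric: W = P ΔV = nR ΔT.
W = (1.02)(8.314)(344 − 467) = -1043 J.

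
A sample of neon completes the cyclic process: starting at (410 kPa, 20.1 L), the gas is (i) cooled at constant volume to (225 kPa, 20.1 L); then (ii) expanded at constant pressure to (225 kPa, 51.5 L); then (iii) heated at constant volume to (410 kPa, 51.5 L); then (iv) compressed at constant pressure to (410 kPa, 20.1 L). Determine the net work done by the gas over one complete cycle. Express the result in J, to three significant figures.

Constant-volume legs do no work.
W(ii) = (225)(51.5 − 20.1) = 7065 J; W(iv) = (410)(20.1 − 51.5) = -12874 J.
W_net = 7065 − 12874 = -5809 J (the counter-clockwise enclosed area).

W_net ≈ -5810 J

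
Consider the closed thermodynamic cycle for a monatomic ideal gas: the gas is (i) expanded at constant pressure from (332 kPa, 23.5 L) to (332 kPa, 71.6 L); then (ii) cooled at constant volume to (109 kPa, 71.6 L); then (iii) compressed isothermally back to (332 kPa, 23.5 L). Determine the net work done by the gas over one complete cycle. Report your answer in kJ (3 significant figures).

W_net ≈ 7.27 kJ

Leg (i): W = PΔV = (332)(71.6 − 23.5) = 15969 J.
Leg (ii): W = 0.
Leg (iii): W = PᵢVᵢ ln(V_f/Vᵢ) = (7804) ln(23.5/71.6) = -8695 J.
W_net = 15969 − 8695 = 7274 J.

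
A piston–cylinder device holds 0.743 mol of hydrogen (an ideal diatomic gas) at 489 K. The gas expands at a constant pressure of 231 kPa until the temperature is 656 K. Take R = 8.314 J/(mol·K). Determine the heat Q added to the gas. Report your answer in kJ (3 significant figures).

Isobaric: W = nRΔT = (0.743)(8.314)(167) = 1032 J.
ΔU = nCᵥΔT with Cᵥ = 5R/2: ΔU = (0.743)(20.79)(167) = 2579 J.
Q = ΔU + W = 2579 + 1032 = 3611 J.

Q ≈ 3.61 kJ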